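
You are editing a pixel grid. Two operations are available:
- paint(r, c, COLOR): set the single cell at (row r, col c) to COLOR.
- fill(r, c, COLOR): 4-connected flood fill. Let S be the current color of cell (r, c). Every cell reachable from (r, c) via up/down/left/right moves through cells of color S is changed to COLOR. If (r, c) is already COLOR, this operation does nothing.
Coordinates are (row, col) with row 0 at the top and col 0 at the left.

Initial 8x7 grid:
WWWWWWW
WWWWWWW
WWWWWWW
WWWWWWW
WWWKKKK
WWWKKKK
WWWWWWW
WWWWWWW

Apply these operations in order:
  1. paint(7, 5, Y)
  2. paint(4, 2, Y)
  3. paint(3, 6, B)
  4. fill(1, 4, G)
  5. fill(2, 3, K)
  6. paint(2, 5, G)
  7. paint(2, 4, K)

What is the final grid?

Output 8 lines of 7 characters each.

Answer: KKKKKKK
KKKKKKK
KKKKKGK
KKKKKKB
KKYKKKK
KKKKKKK
KKKKKKK
KKKKKYK

Derivation:
After op 1 paint(7,5,Y):
WWWWWWW
WWWWWWW
WWWWWWW
WWWWWWW
WWWKKKK
WWWKKKK
WWWWWWW
WWWWWYW
After op 2 paint(4,2,Y):
WWWWWWW
WWWWWWW
WWWWWWW
WWWWWWW
WWYKKKK
WWWKKKK
WWWWWWW
WWWWWYW
After op 3 paint(3,6,B):
WWWWWWW
WWWWWWW
WWWWWWW
WWWWWWB
WWYKKKK
WWWKKKK
WWWWWWW
WWWWWYW
After op 4 fill(1,4,G) [45 cells changed]:
GGGGGGG
GGGGGGG
GGGGGGG
GGGGGGB
GGYKKKK
GGGKKKK
GGGGGGG
GGGGGYG
After op 5 fill(2,3,K) [45 cells changed]:
KKKKKKK
KKKKKKK
KKKKKKK
KKKKKKB
KKYKKKK
KKKKKKK
KKKKKKK
KKKKKYK
After op 6 paint(2,5,G):
KKKKKKK
KKKKKKK
KKKKKGK
KKKKKKB
KKYKKKK
KKKKKKK
KKKKKKK
KKKKKYK
After op 7 paint(2,4,K):
KKKKKKK
KKKKKKK
KKKKKGK
KKKKKKB
KKYKKKK
KKKKKKK
KKKKKKK
KKKKKYK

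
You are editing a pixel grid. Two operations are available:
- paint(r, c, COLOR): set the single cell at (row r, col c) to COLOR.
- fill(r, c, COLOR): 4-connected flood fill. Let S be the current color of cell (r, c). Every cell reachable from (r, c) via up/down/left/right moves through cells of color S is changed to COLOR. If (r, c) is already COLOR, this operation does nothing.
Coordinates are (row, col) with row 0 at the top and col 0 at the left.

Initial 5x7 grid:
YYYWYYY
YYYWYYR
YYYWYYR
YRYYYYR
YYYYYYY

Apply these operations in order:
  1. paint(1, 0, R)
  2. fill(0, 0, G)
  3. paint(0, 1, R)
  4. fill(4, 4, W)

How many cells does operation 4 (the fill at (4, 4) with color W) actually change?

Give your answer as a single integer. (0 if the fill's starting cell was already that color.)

Answer: 25

Derivation:
After op 1 paint(1,0,R):
YYYWYYY
RYYWYYR
YYYWYYR
YRYYYYR
YYYYYYY
After op 2 fill(0,0,G) [27 cells changed]:
GGGWGGG
RGGWGGR
GGGWGGR
GRGGGGR
GGGGGGG
After op 3 paint(0,1,R):
GRGWGGG
RGGWGGR
GGGWGGR
GRGGGGR
GGGGGGG
After op 4 fill(4,4,W) [25 cells changed]:
GRWWWWW
RWWWWWR
WWWWWWR
WRWWWWR
WWWWWWW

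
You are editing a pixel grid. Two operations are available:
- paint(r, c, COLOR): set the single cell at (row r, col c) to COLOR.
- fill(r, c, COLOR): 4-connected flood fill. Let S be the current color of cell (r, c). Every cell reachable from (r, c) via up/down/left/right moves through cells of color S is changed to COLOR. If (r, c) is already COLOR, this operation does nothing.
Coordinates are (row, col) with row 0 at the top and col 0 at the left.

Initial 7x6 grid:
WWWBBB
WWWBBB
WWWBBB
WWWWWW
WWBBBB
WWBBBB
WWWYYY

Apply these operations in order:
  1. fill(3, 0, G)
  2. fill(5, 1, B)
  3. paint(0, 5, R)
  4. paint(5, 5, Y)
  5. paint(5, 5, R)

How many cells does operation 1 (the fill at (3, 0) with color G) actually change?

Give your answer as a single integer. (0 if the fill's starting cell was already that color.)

Answer: 22

Derivation:
After op 1 fill(3,0,G) [22 cells changed]:
GGGBBB
GGGBBB
GGGBBB
GGGGGG
GGBBBB
GGBBBB
GGGYYY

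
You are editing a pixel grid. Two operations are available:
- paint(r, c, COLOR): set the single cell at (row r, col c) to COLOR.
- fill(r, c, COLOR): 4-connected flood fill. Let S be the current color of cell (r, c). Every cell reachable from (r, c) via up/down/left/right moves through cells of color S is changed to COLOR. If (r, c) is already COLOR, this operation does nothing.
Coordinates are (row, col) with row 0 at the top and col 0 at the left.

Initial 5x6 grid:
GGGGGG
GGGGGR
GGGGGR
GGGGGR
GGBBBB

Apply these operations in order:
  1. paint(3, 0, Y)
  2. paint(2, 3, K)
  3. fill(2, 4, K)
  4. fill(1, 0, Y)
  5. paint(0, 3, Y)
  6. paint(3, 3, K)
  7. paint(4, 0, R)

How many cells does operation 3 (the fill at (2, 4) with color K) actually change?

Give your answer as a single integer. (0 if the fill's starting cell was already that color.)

Answer: 21

Derivation:
After op 1 paint(3,0,Y):
GGGGGG
GGGGGR
GGGGGR
YGGGGR
GGBBBB
After op 2 paint(2,3,K):
GGGGGG
GGGGGR
GGGKGR
YGGGGR
GGBBBB
After op 3 fill(2,4,K) [21 cells changed]:
KKKKKK
KKKKKR
KKKKKR
YKKKKR
KKBBBB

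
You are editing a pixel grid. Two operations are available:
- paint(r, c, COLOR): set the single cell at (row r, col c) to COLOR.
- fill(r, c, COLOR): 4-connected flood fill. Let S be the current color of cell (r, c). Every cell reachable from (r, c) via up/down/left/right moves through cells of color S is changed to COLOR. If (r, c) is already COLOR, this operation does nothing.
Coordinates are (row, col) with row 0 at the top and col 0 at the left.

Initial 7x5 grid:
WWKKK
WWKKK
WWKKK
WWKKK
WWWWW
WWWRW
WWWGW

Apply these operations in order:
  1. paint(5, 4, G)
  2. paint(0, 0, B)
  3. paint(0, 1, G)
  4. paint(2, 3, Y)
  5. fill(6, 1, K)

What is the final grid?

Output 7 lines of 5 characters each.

After op 1 paint(5,4,G):
WWKKK
WWKKK
WWKKK
WWKKK
WWWWW
WWWRG
WWWGW
After op 2 paint(0,0,B):
BWKKK
WWKKK
WWKKK
WWKKK
WWWWW
WWWRG
WWWGW
After op 3 paint(0,1,G):
BGKKK
WWKKK
WWKKK
WWKKK
WWWWW
WWWRG
WWWGW
After op 4 paint(2,3,Y):
BGKKK
WWKKK
WWKYK
WWKKK
WWWWW
WWWRG
WWWGW
After op 5 fill(6,1,K) [17 cells changed]:
BGKKK
KKKKK
KKKYK
KKKKK
KKKKK
KKKRG
KKKGW

Answer: BGKKK
KKKKK
KKKYK
KKKKK
KKKKK
KKKRG
KKKGW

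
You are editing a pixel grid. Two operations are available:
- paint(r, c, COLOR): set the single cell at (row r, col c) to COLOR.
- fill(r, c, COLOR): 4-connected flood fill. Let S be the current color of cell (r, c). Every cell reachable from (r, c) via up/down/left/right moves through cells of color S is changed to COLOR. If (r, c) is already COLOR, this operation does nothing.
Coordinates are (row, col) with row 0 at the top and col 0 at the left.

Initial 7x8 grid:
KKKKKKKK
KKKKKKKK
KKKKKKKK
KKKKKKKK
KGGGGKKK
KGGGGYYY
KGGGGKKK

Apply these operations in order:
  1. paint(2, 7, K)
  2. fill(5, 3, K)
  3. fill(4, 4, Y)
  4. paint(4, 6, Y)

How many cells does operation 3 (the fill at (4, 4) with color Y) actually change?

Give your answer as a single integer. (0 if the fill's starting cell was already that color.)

After op 1 paint(2,7,K):
KKKKKKKK
KKKKKKKK
KKKKKKKK
KKKKKKKK
KGGGGKKK
KGGGGYYY
KGGGGKKK
After op 2 fill(5,3,K) [12 cells changed]:
KKKKKKKK
KKKKKKKK
KKKKKKKK
KKKKKKKK
KKKKKKKK
KKKKKYYY
KKKKKKKK
After op 3 fill(4,4,Y) [53 cells changed]:
YYYYYYYY
YYYYYYYY
YYYYYYYY
YYYYYYYY
YYYYYYYY
YYYYYYYY
YYYYYYYY

Answer: 53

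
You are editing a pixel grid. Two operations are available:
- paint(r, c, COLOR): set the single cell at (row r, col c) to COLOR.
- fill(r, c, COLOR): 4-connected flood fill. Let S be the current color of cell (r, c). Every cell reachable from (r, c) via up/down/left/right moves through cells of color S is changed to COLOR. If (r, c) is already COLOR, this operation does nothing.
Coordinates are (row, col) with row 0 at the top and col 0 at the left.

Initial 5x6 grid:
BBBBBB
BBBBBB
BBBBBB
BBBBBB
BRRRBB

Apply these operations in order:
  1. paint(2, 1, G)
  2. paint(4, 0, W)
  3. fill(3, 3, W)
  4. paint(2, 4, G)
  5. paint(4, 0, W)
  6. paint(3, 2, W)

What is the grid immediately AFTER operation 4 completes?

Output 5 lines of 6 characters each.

Answer: WWWWWW
WWWWWW
WGWWGW
WWWWWW
WRRRWW

Derivation:
After op 1 paint(2,1,G):
BBBBBB
BBBBBB
BGBBBB
BBBBBB
BRRRBB
After op 2 paint(4,0,W):
BBBBBB
BBBBBB
BGBBBB
BBBBBB
WRRRBB
After op 3 fill(3,3,W) [25 cells changed]:
WWWWWW
WWWWWW
WGWWWW
WWWWWW
WRRRWW
After op 4 paint(2,4,G):
WWWWWW
WWWWWW
WGWWGW
WWWWWW
WRRRWW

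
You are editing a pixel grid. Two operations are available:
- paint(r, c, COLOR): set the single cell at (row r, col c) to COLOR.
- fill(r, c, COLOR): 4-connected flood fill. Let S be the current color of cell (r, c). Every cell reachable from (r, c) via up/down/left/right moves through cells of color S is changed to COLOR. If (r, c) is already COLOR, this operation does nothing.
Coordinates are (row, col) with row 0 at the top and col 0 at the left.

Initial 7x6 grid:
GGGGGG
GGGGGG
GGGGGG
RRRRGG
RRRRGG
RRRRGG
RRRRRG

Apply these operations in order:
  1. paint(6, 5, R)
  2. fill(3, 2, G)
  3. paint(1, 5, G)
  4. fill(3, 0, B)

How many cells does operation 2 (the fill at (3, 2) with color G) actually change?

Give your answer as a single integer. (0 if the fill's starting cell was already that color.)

Answer: 18

Derivation:
After op 1 paint(6,5,R):
GGGGGG
GGGGGG
GGGGGG
RRRRGG
RRRRGG
RRRRGG
RRRRRR
After op 2 fill(3,2,G) [18 cells changed]:
GGGGGG
GGGGGG
GGGGGG
GGGGGG
GGGGGG
GGGGGG
GGGGGG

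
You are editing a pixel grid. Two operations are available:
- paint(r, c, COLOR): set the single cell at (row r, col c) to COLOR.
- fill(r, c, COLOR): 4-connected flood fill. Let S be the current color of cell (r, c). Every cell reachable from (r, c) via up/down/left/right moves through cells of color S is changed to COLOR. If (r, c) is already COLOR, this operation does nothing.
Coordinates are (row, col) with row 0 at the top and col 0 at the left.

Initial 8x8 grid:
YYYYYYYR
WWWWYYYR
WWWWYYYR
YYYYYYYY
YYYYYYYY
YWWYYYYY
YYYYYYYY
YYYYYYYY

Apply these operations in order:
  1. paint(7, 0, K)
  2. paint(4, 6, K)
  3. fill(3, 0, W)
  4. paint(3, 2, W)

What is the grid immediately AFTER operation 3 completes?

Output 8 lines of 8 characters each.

After op 1 paint(7,0,K):
YYYYYYYR
WWWWYYYR
WWWWYYYR
YYYYYYYY
YYYYYYYY
YWWYYYYY
YYYYYYYY
KYYYYYYY
After op 2 paint(4,6,K):
YYYYYYYR
WWWWYYYR
WWWWYYYR
YYYYYYYY
YYYYYYKY
YWWYYYYY
YYYYYYYY
KYYYYYYY
After op 3 fill(3,0,W) [49 cells changed]:
WWWWWWWR
WWWWWWWR
WWWWWWWR
WWWWWWWW
WWWWWWKW
WWWWWWWW
WWWWWWWW
KWWWWWWW

Answer: WWWWWWWR
WWWWWWWR
WWWWWWWR
WWWWWWWW
WWWWWWKW
WWWWWWWW
WWWWWWWW
KWWWWWWW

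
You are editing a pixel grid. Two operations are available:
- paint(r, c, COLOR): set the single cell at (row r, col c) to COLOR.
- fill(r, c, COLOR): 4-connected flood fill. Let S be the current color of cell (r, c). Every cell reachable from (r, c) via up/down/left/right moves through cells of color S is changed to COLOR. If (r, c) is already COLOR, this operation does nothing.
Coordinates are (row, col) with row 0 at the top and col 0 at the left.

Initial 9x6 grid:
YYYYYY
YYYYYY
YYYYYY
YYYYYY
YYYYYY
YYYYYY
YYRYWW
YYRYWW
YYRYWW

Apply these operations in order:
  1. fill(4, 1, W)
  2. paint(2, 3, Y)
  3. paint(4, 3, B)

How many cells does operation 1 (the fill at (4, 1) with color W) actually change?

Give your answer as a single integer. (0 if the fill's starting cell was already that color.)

After op 1 fill(4,1,W) [45 cells changed]:
WWWWWW
WWWWWW
WWWWWW
WWWWWW
WWWWWW
WWWWWW
WWRWWW
WWRWWW
WWRWWW

Answer: 45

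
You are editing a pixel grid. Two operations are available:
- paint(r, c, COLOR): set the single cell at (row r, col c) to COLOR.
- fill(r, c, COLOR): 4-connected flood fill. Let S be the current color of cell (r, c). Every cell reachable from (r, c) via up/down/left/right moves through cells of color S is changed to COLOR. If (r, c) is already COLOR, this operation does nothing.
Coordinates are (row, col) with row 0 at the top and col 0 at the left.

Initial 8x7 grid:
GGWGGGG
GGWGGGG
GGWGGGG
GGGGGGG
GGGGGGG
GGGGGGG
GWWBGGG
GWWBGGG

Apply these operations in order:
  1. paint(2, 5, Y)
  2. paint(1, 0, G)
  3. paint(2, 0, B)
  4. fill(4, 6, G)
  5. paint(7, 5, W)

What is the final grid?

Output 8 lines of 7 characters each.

After op 1 paint(2,5,Y):
GGWGGGG
GGWGGGG
GGWGGYG
GGGGGGG
GGGGGGG
GGGGGGG
GWWBGGG
GWWBGGG
After op 2 paint(1,0,G):
GGWGGGG
GGWGGGG
GGWGGYG
GGGGGGG
GGGGGGG
GGGGGGG
GWWBGGG
GWWBGGG
After op 3 paint(2,0,B):
GGWGGGG
GGWGGGG
BGWGGYG
GGGGGGG
GGGGGGG
GGGGGGG
GWWBGGG
GWWBGGG
After op 4 fill(4,6,G) [0 cells changed]:
GGWGGGG
GGWGGGG
BGWGGYG
GGGGGGG
GGGGGGG
GGGGGGG
GWWBGGG
GWWBGGG
After op 5 paint(7,5,W):
GGWGGGG
GGWGGGG
BGWGGYG
GGGGGGG
GGGGGGG
GGGGGGG
GWWBGGG
GWWBGWG

Answer: GGWGGGG
GGWGGGG
BGWGGYG
GGGGGGG
GGGGGGG
GGGGGGG
GWWBGGG
GWWBGWG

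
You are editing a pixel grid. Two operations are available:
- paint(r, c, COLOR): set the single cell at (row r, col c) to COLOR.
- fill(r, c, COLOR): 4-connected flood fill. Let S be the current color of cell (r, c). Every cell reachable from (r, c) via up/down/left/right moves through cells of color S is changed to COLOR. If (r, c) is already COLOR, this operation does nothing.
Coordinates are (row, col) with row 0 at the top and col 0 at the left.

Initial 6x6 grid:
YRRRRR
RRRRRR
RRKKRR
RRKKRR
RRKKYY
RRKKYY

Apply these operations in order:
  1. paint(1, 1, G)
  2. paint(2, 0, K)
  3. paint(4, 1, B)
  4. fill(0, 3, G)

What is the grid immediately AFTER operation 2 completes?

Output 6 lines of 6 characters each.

After op 1 paint(1,1,G):
YRRRRR
RGRRRR
RRKKRR
RRKKRR
RRKKYY
RRKKYY
After op 2 paint(2,0,K):
YRRRRR
RGRRRR
KRKKRR
RRKKRR
RRKKYY
RRKKYY

Answer: YRRRRR
RGRRRR
KRKKRR
RRKKRR
RRKKYY
RRKKYY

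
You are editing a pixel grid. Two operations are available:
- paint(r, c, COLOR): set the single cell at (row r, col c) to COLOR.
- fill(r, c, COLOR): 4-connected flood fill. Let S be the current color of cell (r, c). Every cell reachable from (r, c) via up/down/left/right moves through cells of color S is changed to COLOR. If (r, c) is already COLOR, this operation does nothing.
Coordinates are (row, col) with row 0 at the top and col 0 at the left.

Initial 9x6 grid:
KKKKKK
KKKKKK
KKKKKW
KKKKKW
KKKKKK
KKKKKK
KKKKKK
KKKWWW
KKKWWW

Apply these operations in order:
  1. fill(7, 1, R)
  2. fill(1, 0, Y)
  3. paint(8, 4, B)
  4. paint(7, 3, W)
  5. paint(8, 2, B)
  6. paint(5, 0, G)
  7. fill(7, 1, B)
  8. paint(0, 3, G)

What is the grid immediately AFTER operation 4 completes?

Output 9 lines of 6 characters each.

After op 1 fill(7,1,R) [46 cells changed]:
RRRRRR
RRRRRR
RRRRRW
RRRRRW
RRRRRR
RRRRRR
RRRRRR
RRRWWW
RRRWWW
After op 2 fill(1,0,Y) [46 cells changed]:
YYYYYY
YYYYYY
YYYYYW
YYYYYW
YYYYYY
YYYYYY
YYYYYY
YYYWWW
YYYWWW
After op 3 paint(8,4,B):
YYYYYY
YYYYYY
YYYYYW
YYYYYW
YYYYYY
YYYYYY
YYYYYY
YYYWWW
YYYWBW
After op 4 paint(7,3,W):
YYYYYY
YYYYYY
YYYYYW
YYYYYW
YYYYYY
YYYYYY
YYYYYY
YYYWWW
YYYWBW

Answer: YYYYYY
YYYYYY
YYYYYW
YYYYYW
YYYYYY
YYYYYY
YYYYYY
YYYWWW
YYYWBW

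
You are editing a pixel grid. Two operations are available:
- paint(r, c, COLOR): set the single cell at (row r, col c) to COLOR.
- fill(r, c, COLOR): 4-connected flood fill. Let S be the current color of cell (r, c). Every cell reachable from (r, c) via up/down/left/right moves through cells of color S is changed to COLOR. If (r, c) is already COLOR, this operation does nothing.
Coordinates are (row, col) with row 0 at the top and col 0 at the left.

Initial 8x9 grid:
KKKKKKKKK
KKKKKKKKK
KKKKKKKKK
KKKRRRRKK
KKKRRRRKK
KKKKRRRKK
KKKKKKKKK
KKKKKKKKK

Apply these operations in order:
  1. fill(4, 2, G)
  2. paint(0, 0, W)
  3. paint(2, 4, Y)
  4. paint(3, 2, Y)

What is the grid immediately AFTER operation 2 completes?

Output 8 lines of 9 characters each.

Answer: WGGGGGGGG
GGGGGGGGG
GGGGGGGGG
GGGRRRRGG
GGGRRRRGG
GGGGRRRGG
GGGGGGGGG
GGGGGGGGG

Derivation:
After op 1 fill(4,2,G) [61 cells changed]:
GGGGGGGGG
GGGGGGGGG
GGGGGGGGG
GGGRRRRGG
GGGRRRRGG
GGGGRRRGG
GGGGGGGGG
GGGGGGGGG
After op 2 paint(0,0,W):
WGGGGGGGG
GGGGGGGGG
GGGGGGGGG
GGGRRRRGG
GGGRRRRGG
GGGGRRRGG
GGGGGGGGG
GGGGGGGGG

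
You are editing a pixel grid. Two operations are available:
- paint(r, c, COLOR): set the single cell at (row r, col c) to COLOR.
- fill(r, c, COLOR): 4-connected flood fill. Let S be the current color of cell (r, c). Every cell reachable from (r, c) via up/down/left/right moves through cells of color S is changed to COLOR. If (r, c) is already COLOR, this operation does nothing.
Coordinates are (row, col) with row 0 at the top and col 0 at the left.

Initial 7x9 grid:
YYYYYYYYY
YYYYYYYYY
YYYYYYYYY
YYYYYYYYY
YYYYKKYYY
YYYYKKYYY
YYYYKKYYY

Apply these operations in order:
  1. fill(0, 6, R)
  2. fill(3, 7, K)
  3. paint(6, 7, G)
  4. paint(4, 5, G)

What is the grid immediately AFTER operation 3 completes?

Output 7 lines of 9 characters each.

Answer: KKKKKKKKK
KKKKKKKKK
KKKKKKKKK
KKKKKKKKK
KKKKKKKKK
KKKKKKKKK
KKKKKKKGK

Derivation:
After op 1 fill(0,6,R) [57 cells changed]:
RRRRRRRRR
RRRRRRRRR
RRRRRRRRR
RRRRRRRRR
RRRRKKRRR
RRRRKKRRR
RRRRKKRRR
After op 2 fill(3,7,K) [57 cells changed]:
KKKKKKKKK
KKKKKKKKK
KKKKKKKKK
KKKKKKKKK
KKKKKKKKK
KKKKKKKKK
KKKKKKKKK
After op 3 paint(6,7,G):
KKKKKKKKK
KKKKKKKKK
KKKKKKKKK
KKKKKKKKK
KKKKKKKKK
KKKKKKKKK
KKKKKKKGK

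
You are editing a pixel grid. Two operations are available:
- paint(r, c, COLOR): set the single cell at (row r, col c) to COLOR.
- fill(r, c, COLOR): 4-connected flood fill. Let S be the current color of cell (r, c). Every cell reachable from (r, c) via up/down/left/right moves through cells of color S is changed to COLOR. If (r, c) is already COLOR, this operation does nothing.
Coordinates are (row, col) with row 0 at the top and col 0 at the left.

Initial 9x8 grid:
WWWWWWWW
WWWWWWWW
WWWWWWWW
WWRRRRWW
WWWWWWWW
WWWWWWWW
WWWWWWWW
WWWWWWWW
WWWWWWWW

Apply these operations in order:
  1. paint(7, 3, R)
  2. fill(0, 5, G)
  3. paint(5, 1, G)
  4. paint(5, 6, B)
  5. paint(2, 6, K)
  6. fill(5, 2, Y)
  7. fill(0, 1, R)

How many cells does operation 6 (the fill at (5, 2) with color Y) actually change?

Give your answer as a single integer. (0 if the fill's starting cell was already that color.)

After op 1 paint(7,3,R):
WWWWWWWW
WWWWWWWW
WWWWWWWW
WWRRRRWW
WWWWWWWW
WWWWWWWW
WWWWWWWW
WWWRWWWW
WWWWWWWW
After op 2 fill(0,5,G) [67 cells changed]:
GGGGGGGG
GGGGGGGG
GGGGGGGG
GGRRRRGG
GGGGGGGG
GGGGGGGG
GGGGGGGG
GGGRGGGG
GGGGGGGG
After op 3 paint(5,1,G):
GGGGGGGG
GGGGGGGG
GGGGGGGG
GGRRRRGG
GGGGGGGG
GGGGGGGG
GGGGGGGG
GGGRGGGG
GGGGGGGG
After op 4 paint(5,6,B):
GGGGGGGG
GGGGGGGG
GGGGGGGG
GGRRRRGG
GGGGGGGG
GGGGGGBG
GGGGGGGG
GGGRGGGG
GGGGGGGG
After op 5 paint(2,6,K):
GGGGGGGG
GGGGGGGG
GGGGGGKG
GGRRRRGG
GGGGGGGG
GGGGGGBG
GGGGGGGG
GGGRGGGG
GGGGGGGG
After op 6 fill(5,2,Y) [65 cells changed]:
YYYYYYYY
YYYYYYYY
YYYYYYKY
YYRRRRYY
YYYYYYYY
YYYYYYBY
YYYYYYYY
YYYRYYYY
YYYYYYYY

Answer: 65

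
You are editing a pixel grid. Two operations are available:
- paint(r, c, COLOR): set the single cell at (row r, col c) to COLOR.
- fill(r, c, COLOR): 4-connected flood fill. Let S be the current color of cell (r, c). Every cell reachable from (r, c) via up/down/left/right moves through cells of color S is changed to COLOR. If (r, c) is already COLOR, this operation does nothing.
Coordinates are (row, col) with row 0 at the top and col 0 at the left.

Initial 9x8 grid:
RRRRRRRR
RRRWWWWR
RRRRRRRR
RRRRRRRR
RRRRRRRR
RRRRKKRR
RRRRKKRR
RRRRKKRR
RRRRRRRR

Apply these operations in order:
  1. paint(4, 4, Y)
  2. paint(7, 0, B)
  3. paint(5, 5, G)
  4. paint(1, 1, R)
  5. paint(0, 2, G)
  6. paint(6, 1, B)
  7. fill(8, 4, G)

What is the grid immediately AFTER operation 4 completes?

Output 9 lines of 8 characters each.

Answer: RRRRRRRR
RRRWWWWR
RRRRRRRR
RRRRRRRR
RRRRYRRR
RRRRKGRR
RRRRKKRR
BRRRKKRR
RRRRRRRR

Derivation:
After op 1 paint(4,4,Y):
RRRRRRRR
RRRWWWWR
RRRRRRRR
RRRRRRRR
RRRRYRRR
RRRRKKRR
RRRRKKRR
RRRRKKRR
RRRRRRRR
After op 2 paint(7,0,B):
RRRRRRRR
RRRWWWWR
RRRRRRRR
RRRRRRRR
RRRRYRRR
RRRRKKRR
RRRRKKRR
BRRRKKRR
RRRRRRRR
After op 3 paint(5,5,G):
RRRRRRRR
RRRWWWWR
RRRRRRRR
RRRRRRRR
RRRRYRRR
RRRRKGRR
RRRRKKRR
BRRRKKRR
RRRRRRRR
After op 4 paint(1,1,R):
RRRRRRRR
RRRWWWWR
RRRRRRRR
RRRRRRRR
RRRRYRRR
RRRRKGRR
RRRRKKRR
BRRRKKRR
RRRRRRRR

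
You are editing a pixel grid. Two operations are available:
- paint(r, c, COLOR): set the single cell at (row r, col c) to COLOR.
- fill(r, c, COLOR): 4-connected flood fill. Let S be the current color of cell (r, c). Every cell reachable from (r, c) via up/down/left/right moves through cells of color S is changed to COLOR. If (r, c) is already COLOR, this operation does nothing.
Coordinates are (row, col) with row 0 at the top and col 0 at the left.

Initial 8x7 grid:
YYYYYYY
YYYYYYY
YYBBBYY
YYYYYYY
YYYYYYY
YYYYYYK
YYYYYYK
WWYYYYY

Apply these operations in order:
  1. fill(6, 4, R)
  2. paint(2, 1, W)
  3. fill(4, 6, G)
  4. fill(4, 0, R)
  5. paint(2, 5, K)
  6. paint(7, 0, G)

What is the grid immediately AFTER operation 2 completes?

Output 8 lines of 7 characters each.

After op 1 fill(6,4,R) [49 cells changed]:
RRRRRRR
RRRRRRR
RRBBBRR
RRRRRRR
RRRRRRR
RRRRRRK
RRRRRRK
WWRRRRR
After op 2 paint(2,1,W):
RRRRRRR
RRRRRRR
RWBBBRR
RRRRRRR
RRRRRRR
RRRRRRK
RRRRRRK
WWRRRRR

Answer: RRRRRRR
RRRRRRR
RWBBBRR
RRRRRRR
RRRRRRR
RRRRRRK
RRRRRRK
WWRRRRR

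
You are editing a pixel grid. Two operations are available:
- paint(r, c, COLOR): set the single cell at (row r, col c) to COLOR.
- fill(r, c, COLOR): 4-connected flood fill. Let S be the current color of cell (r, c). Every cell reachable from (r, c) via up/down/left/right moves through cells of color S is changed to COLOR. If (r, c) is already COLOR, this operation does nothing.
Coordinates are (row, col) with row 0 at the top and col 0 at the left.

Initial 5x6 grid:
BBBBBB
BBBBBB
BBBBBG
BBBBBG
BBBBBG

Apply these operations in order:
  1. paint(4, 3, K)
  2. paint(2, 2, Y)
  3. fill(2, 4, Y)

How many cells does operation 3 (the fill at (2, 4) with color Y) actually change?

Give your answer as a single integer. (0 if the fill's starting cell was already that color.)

Answer: 25

Derivation:
After op 1 paint(4,3,K):
BBBBBB
BBBBBB
BBBBBG
BBBBBG
BBBKBG
After op 2 paint(2,2,Y):
BBBBBB
BBBBBB
BBYBBG
BBBBBG
BBBKBG
After op 3 fill(2,4,Y) [25 cells changed]:
YYYYYY
YYYYYY
YYYYYG
YYYYYG
YYYKYG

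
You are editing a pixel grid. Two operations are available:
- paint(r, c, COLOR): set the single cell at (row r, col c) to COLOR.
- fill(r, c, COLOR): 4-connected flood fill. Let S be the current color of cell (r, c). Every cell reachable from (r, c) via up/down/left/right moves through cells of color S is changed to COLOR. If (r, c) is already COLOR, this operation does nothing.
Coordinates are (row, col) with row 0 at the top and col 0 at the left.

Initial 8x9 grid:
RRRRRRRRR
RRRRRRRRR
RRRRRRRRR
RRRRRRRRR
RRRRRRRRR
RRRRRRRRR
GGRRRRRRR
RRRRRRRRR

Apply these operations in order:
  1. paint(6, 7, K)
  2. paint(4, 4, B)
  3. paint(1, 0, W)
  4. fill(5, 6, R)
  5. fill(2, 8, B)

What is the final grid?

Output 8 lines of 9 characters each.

Answer: BBBBBBBBB
WBBBBBBBB
BBBBBBBBB
BBBBBBBBB
BBBBBBBBB
BBBBBBBBB
GGBBBBBKB
BBBBBBBBB

Derivation:
After op 1 paint(6,7,K):
RRRRRRRRR
RRRRRRRRR
RRRRRRRRR
RRRRRRRRR
RRRRRRRRR
RRRRRRRRR
GGRRRRRKR
RRRRRRRRR
After op 2 paint(4,4,B):
RRRRRRRRR
RRRRRRRRR
RRRRRRRRR
RRRRRRRRR
RRRRBRRRR
RRRRRRRRR
GGRRRRRKR
RRRRRRRRR
After op 3 paint(1,0,W):
RRRRRRRRR
WRRRRRRRR
RRRRRRRRR
RRRRRRRRR
RRRRBRRRR
RRRRRRRRR
GGRRRRRKR
RRRRRRRRR
After op 4 fill(5,6,R) [0 cells changed]:
RRRRRRRRR
WRRRRRRRR
RRRRRRRRR
RRRRRRRRR
RRRRBRRRR
RRRRRRRRR
GGRRRRRKR
RRRRRRRRR
After op 5 fill(2,8,B) [67 cells changed]:
BBBBBBBBB
WBBBBBBBB
BBBBBBBBB
BBBBBBBBB
BBBBBBBBB
BBBBBBBBB
GGBBBBBKB
BBBBBBBBB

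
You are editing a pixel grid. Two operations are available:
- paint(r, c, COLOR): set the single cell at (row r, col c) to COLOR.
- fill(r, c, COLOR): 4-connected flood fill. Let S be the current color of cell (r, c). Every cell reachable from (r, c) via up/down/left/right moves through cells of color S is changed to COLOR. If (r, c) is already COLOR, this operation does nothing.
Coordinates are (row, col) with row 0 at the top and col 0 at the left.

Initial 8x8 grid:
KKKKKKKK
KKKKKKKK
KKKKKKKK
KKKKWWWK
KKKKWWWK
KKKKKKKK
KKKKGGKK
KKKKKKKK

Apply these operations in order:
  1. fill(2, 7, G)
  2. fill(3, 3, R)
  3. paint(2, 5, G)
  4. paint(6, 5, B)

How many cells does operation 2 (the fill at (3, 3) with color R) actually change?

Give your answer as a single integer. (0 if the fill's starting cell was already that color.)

After op 1 fill(2,7,G) [56 cells changed]:
GGGGGGGG
GGGGGGGG
GGGGGGGG
GGGGWWWG
GGGGWWWG
GGGGGGGG
GGGGGGGG
GGGGGGGG
After op 2 fill(3,3,R) [58 cells changed]:
RRRRRRRR
RRRRRRRR
RRRRRRRR
RRRRWWWR
RRRRWWWR
RRRRRRRR
RRRRRRRR
RRRRRRRR

Answer: 58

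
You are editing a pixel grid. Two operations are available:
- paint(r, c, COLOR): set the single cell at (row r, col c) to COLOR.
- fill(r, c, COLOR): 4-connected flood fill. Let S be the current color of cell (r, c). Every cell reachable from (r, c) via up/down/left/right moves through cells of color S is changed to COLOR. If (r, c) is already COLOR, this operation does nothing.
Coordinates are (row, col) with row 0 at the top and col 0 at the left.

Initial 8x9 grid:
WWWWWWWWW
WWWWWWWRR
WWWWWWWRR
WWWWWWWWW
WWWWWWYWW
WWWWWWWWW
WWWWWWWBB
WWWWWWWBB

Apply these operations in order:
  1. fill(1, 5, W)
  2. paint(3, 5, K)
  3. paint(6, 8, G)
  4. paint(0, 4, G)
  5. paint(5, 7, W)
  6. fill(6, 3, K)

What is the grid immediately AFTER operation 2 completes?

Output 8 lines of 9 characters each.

After op 1 fill(1,5,W) [0 cells changed]:
WWWWWWWWW
WWWWWWWRR
WWWWWWWRR
WWWWWWWWW
WWWWWWYWW
WWWWWWWWW
WWWWWWWBB
WWWWWWWBB
After op 2 paint(3,5,K):
WWWWWWWWW
WWWWWWWRR
WWWWWWWRR
WWWWWKWWW
WWWWWWYWW
WWWWWWWWW
WWWWWWWBB
WWWWWWWBB

Answer: WWWWWWWWW
WWWWWWWRR
WWWWWWWRR
WWWWWKWWW
WWWWWWYWW
WWWWWWWWW
WWWWWWWBB
WWWWWWWBB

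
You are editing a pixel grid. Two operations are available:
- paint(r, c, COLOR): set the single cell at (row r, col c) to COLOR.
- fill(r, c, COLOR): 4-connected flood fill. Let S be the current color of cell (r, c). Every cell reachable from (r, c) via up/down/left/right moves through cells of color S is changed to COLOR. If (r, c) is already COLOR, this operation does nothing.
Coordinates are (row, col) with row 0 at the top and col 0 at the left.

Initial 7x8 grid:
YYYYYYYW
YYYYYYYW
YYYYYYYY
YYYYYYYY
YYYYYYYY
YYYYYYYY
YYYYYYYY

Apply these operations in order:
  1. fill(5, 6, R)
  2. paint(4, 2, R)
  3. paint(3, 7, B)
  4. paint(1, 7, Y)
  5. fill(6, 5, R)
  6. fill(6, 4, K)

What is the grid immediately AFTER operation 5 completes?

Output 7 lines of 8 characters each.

Answer: RRRRRRRW
RRRRRRRY
RRRRRRRR
RRRRRRRB
RRRRRRRR
RRRRRRRR
RRRRRRRR

Derivation:
After op 1 fill(5,6,R) [54 cells changed]:
RRRRRRRW
RRRRRRRW
RRRRRRRR
RRRRRRRR
RRRRRRRR
RRRRRRRR
RRRRRRRR
After op 2 paint(4,2,R):
RRRRRRRW
RRRRRRRW
RRRRRRRR
RRRRRRRR
RRRRRRRR
RRRRRRRR
RRRRRRRR
After op 3 paint(3,7,B):
RRRRRRRW
RRRRRRRW
RRRRRRRR
RRRRRRRB
RRRRRRRR
RRRRRRRR
RRRRRRRR
After op 4 paint(1,7,Y):
RRRRRRRW
RRRRRRRY
RRRRRRRR
RRRRRRRB
RRRRRRRR
RRRRRRRR
RRRRRRRR
After op 5 fill(6,5,R) [0 cells changed]:
RRRRRRRW
RRRRRRRY
RRRRRRRR
RRRRRRRB
RRRRRRRR
RRRRRRRR
RRRRRRRR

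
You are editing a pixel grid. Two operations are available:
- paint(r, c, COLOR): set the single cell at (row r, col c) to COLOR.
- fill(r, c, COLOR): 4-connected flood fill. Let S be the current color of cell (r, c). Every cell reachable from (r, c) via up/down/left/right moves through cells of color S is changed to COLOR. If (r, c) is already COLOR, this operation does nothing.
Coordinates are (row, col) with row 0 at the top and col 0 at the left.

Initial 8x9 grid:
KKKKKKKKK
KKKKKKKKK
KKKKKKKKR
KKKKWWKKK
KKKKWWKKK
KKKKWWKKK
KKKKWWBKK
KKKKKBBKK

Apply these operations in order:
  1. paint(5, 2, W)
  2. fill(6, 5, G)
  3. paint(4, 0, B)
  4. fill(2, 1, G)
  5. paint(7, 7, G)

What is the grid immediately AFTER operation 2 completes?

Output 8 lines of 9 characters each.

Answer: KKKKKKKKK
KKKKKKKKK
KKKKKKKKR
KKKKGGKKK
KKKKGGKKK
KKWKGGKKK
KKKKGGBKK
KKKKKBBKK

Derivation:
After op 1 paint(5,2,W):
KKKKKKKKK
KKKKKKKKK
KKKKKKKKR
KKKKWWKKK
KKKKWWKKK
KKWKWWKKK
KKKKWWBKK
KKKKKBBKK
After op 2 fill(6,5,G) [8 cells changed]:
KKKKKKKKK
KKKKKKKKK
KKKKKKKKR
KKKKGGKKK
KKKKGGKKK
KKWKGGKKK
KKKKGGBKK
KKKKKBBKK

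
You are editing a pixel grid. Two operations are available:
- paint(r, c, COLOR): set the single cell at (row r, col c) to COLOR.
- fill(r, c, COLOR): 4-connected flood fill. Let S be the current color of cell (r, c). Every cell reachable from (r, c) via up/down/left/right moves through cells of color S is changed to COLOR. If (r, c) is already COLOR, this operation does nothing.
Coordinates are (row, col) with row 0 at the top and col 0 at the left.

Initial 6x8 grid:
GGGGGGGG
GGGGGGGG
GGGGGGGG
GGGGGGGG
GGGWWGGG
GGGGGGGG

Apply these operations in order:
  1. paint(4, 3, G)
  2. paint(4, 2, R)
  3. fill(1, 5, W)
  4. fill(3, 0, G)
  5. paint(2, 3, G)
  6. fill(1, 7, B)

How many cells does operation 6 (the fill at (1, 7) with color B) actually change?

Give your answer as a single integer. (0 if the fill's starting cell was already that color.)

After op 1 paint(4,3,G):
GGGGGGGG
GGGGGGGG
GGGGGGGG
GGGGGGGG
GGGGWGGG
GGGGGGGG
After op 2 paint(4,2,R):
GGGGGGGG
GGGGGGGG
GGGGGGGG
GGGGGGGG
GGRGWGGG
GGGGGGGG
After op 3 fill(1,5,W) [46 cells changed]:
WWWWWWWW
WWWWWWWW
WWWWWWWW
WWWWWWWW
WWRWWWWW
WWWWWWWW
After op 4 fill(3,0,G) [47 cells changed]:
GGGGGGGG
GGGGGGGG
GGGGGGGG
GGGGGGGG
GGRGGGGG
GGGGGGGG
After op 5 paint(2,3,G):
GGGGGGGG
GGGGGGGG
GGGGGGGG
GGGGGGGG
GGRGGGGG
GGGGGGGG
After op 6 fill(1,7,B) [47 cells changed]:
BBBBBBBB
BBBBBBBB
BBBBBBBB
BBBBBBBB
BBRBBBBB
BBBBBBBB

Answer: 47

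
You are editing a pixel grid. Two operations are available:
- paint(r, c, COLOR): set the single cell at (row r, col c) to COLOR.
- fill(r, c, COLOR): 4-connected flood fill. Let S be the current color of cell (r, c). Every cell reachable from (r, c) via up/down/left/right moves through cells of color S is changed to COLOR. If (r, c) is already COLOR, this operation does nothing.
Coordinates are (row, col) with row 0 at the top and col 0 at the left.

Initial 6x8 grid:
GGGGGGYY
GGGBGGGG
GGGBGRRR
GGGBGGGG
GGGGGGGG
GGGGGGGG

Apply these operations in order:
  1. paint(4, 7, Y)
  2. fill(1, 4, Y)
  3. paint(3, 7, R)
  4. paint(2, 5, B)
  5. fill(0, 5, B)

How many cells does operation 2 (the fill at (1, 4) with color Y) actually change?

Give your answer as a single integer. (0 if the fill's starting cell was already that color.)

Answer: 39

Derivation:
After op 1 paint(4,7,Y):
GGGGGGYY
GGGBGGGG
GGGBGRRR
GGGBGGGG
GGGGGGGY
GGGGGGGG
After op 2 fill(1,4,Y) [39 cells changed]:
YYYYYYYY
YYYBYYYY
YYYBYRRR
YYYBYYYY
YYYYYYYY
YYYYYYYY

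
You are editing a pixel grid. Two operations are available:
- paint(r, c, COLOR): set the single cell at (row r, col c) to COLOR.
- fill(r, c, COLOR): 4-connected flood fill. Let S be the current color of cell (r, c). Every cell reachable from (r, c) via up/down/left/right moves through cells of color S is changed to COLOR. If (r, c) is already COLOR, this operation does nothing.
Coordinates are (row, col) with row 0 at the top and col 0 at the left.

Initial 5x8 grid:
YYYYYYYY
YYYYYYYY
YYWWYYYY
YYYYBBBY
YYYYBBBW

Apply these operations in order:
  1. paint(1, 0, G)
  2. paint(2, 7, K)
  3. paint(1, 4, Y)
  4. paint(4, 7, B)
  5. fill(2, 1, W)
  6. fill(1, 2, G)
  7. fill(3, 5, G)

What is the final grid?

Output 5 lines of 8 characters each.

After op 1 paint(1,0,G):
YYYYYYYY
GYYYYYYY
YYWWYYYY
YYYYBBBY
YYYYBBBW
After op 2 paint(2,7,K):
YYYYYYYY
GYYYYYYY
YYWWYYYK
YYYYBBBY
YYYYBBBW
After op 3 paint(1,4,Y):
YYYYYYYY
GYYYYYYY
YYWWYYYK
YYYYBBBY
YYYYBBBW
After op 4 paint(4,7,B):
YYYYYYYY
GYYYYYYY
YYWWYYYK
YYYYBBBY
YYYYBBBB
After op 5 fill(2,1,W) [28 cells changed]:
WWWWWWWW
GWWWWWWW
WWWWWWWK
WWWWBBBY
WWWWBBBB
After op 6 fill(1,2,G) [30 cells changed]:
GGGGGGGG
GGGGGGGG
GGGGGGGK
GGGGBBBY
GGGGBBBB
After op 7 fill(3,5,G) [7 cells changed]:
GGGGGGGG
GGGGGGGG
GGGGGGGK
GGGGGGGY
GGGGGGGG

Answer: GGGGGGGG
GGGGGGGG
GGGGGGGK
GGGGGGGY
GGGGGGGG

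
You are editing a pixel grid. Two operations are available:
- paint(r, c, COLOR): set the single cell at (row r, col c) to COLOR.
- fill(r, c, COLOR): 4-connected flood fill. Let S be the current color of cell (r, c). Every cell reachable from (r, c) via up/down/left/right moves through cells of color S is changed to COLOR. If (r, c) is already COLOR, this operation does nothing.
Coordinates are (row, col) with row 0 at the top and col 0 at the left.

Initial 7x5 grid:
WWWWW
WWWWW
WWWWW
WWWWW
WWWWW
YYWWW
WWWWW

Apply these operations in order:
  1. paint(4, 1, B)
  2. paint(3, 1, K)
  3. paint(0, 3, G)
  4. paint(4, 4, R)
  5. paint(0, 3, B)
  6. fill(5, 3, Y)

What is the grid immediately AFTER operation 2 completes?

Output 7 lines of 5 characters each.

Answer: WWWWW
WWWWW
WWWWW
WKWWW
WBWWW
YYWWW
WWWWW

Derivation:
After op 1 paint(4,1,B):
WWWWW
WWWWW
WWWWW
WWWWW
WBWWW
YYWWW
WWWWW
After op 2 paint(3,1,K):
WWWWW
WWWWW
WWWWW
WKWWW
WBWWW
YYWWW
WWWWW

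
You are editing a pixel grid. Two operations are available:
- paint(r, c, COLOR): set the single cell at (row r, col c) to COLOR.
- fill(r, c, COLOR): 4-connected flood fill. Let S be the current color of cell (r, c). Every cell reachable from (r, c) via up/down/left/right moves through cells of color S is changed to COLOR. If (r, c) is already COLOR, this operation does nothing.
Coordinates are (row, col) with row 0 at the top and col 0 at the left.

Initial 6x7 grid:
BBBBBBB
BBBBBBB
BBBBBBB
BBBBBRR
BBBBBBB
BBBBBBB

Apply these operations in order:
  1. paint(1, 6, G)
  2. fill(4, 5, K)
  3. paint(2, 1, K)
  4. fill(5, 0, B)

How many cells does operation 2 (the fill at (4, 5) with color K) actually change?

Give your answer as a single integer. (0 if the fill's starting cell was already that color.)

After op 1 paint(1,6,G):
BBBBBBB
BBBBBBG
BBBBBBB
BBBBBRR
BBBBBBB
BBBBBBB
After op 2 fill(4,5,K) [39 cells changed]:
KKKKKKK
KKKKKKG
KKKKKKK
KKKKKRR
KKKKKKK
KKKKKKK

Answer: 39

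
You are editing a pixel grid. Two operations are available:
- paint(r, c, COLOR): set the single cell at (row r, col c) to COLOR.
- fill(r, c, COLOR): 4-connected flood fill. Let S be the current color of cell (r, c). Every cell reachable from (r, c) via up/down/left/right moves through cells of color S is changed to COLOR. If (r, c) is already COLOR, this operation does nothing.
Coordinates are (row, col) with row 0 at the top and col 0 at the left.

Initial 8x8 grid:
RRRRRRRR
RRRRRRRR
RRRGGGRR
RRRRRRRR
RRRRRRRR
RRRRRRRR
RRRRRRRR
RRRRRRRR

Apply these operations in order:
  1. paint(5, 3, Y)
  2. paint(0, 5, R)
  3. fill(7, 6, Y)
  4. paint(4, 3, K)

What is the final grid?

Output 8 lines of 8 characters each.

Answer: YYYYYYYY
YYYYYYYY
YYYGGGYY
YYYYYYYY
YYYKYYYY
YYYYYYYY
YYYYYYYY
YYYYYYYY

Derivation:
After op 1 paint(5,3,Y):
RRRRRRRR
RRRRRRRR
RRRGGGRR
RRRRRRRR
RRRRRRRR
RRRYRRRR
RRRRRRRR
RRRRRRRR
After op 2 paint(0,5,R):
RRRRRRRR
RRRRRRRR
RRRGGGRR
RRRRRRRR
RRRRRRRR
RRRYRRRR
RRRRRRRR
RRRRRRRR
After op 3 fill(7,6,Y) [60 cells changed]:
YYYYYYYY
YYYYYYYY
YYYGGGYY
YYYYYYYY
YYYYYYYY
YYYYYYYY
YYYYYYYY
YYYYYYYY
After op 4 paint(4,3,K):
YYYYYYYY
YYYYYYYY
YYYGGGYY
YYYYYYYY
YYYKYYYY
YYYYYYYY
YYYYYYYY
YYYYYYYY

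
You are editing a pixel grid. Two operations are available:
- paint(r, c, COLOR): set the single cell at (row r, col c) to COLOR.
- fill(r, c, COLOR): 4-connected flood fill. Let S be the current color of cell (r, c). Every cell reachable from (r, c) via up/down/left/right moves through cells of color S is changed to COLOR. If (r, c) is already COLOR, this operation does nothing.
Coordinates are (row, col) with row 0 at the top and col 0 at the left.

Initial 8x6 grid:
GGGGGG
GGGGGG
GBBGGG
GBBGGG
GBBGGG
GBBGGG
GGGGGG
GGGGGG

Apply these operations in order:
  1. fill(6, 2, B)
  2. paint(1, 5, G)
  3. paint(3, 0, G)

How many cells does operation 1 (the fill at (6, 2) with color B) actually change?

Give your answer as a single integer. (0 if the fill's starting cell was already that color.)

Answer: 40

Derivation:
After op 1 fill(6,2,B) [40 cells changed]:
BBBBBB
BBBBBB
BBBBBB
BBBBBB
BBBBBB
BBBBBB
BBBBBB
BBBBBB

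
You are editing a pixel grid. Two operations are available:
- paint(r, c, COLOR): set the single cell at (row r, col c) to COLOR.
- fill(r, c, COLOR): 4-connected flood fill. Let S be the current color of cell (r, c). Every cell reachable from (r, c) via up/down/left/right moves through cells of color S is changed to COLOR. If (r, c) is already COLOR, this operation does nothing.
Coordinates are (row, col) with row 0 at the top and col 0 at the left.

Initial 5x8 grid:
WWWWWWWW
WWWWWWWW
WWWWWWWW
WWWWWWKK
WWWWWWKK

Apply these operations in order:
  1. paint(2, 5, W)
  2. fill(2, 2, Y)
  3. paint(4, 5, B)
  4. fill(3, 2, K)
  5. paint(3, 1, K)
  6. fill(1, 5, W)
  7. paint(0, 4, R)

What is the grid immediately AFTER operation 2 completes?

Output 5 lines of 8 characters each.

After op 1 paint(2,5,W):
WWWWWWWW
WWWWWWWW
WWWWWWWW
WWWWWWKK
WWWWWWKK
After op 2 fill(2,2,Y) [36 cells changed]:
YYYYYYYY
YYYYYYYY
YYYYYYYY
YYYYYYKK
YYYYYYKK

Answer: YYYYYYYY
YYYYYYYY
YYYYYYYY
YYYYYYKK
YYYYYYKK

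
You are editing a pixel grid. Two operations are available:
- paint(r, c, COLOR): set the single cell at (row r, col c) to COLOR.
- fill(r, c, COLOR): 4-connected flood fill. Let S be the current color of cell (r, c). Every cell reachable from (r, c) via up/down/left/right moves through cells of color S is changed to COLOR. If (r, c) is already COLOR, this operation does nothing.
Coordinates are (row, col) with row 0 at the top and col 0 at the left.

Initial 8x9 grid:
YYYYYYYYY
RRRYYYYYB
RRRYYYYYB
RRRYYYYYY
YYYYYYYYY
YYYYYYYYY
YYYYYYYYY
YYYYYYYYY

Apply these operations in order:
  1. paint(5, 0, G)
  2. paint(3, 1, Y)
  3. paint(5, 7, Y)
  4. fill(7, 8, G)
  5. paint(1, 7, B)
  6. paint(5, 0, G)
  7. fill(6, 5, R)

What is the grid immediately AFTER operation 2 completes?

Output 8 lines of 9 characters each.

Answer: YYYYYYYYY
RRRYYYYYB
RRRYYYYYB
RYRYYYYYY
YYYYYYYYY
GYYYYYYYY
YYYYYYYYY
YYYYYYYYY

Derivation:
After op 1 paint(5,0,G):
YYYYYYYYY
RRRYYYYYB
RRRYYYYYB
RRRYYYYYY
YYYYYYYYY
GYYYYYYYY
YYYYYYYYY
YYYYYYYYY
After op 2 paint(3,1,Y):
YYYYYYYYY
RRRYYYYYB
RRRYYYYYB
RYRYYYYYY
YYYYYYYYY
GYYYYYYYY
YYYYYYYYY
YYYYYYYYY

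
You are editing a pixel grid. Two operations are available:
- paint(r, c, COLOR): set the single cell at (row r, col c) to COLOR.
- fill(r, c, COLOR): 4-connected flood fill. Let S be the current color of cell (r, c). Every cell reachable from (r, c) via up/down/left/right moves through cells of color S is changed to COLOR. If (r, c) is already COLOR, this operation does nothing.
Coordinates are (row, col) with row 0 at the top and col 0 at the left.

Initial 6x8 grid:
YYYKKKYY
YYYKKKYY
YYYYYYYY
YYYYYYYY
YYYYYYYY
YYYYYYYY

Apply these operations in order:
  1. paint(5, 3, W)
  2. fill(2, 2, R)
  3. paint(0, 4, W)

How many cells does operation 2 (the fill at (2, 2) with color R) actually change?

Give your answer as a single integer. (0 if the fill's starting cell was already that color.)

After op 1 paint(5,3,W):
YYYKKKYY
YYYKKKYY
YYYYYYYY
YYYYYYYY
YYYYYYYY
YYYWYYYY
After op 2 fill(2,2,R) [41 cells changed]:
RRRKKKRR
RRRKKKRR
RRRRRRRR
RRRRRRRR
RRRRRRRR
RRRWRRRR

Answer: 41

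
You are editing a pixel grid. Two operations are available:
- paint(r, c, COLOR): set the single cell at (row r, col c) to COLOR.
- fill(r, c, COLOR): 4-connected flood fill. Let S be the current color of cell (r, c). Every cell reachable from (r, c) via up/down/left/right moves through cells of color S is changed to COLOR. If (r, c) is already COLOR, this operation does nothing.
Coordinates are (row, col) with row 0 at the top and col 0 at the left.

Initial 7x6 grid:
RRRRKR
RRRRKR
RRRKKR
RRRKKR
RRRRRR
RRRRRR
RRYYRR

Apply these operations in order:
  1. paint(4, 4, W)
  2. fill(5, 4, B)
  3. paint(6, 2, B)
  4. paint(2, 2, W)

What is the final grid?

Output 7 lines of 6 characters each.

After op 1 paint(4,4,W):
RRRRKR
RRRRKR
RRRKKR
RRRKKR
RRRRWR
RRRRRR
RRYYRR
After op 2 fill(5,4,B) [33 cells changed]:
BBBBKB
BBBBKB
BBBKKB
BBBKKB
BBBBWB
BBBBBB
BBYYBB
After op 3 paint(6,2,B):
BBBBKB
BBBBKB
BBBKKB
BBBKKB
BBBBWB
BBBBBB
BBBYBB
After op 4 paint(2,2,W):
BBBBKB
BBBBKB
BBWKKB
BBBKKB
BBBBWB
BBBBBB
BBBYBB

Answer: BBBBKB
BBBBKB
BBWKKB
BBBKKB
BBBBWB
BBBBBB
BBBYBB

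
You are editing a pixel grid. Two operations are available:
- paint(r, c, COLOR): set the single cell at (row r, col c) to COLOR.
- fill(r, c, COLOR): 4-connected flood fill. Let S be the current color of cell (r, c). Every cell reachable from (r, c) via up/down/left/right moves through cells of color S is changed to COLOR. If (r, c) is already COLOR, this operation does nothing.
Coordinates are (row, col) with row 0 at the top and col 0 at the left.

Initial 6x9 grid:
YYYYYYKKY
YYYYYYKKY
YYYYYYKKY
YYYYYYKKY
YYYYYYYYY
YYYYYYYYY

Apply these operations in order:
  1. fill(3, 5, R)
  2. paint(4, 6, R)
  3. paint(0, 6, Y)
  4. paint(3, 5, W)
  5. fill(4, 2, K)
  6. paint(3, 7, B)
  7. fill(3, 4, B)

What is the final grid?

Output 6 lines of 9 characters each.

Answer: BBBBBBYBB
BBBBBBBBB
BBBBBBBBB
BBBBBWBBB
BBBBBBBBB
BBBBBBBBB

Derivation:
After op 1 fill(3,5,R) [46 cells changed]:
RRRRRRKKR
RRRRRRKKR
RRRRRRKKR
RRRRRRKKR
RRRRRRRRR
RRRRRRRRR
After op 2 paint(4,6,R):
RRRRRRKKR
RRRRRRKKR
RRRRRRKKR
RRRRRRKKR
RRRRRRRRR
RRRRRRRRR
After op 3 paint(0,6,Y):
RRRRRRYKR
RRRRRRKKR
RRRRRRKKR
RRRRRRKKR
RRRRRRRRR
RRRRRRRRR
After op 4 paint(3,5,W):
RRRRRRYKR
RRRRRRKKR
RRRRRRKKR
RRRRRWKKR
RRRRRRRRR
RRRRRRRRR
After op 5 fill(4,2,K) [45 cells changed]:
KKKKKKYKK
KKKKKKKKK
KKKKKKKKK
KKKKKWKKK
KKKKKKKKK
KKKKKKKKK
After op 6 paint(3,7,B):
KKKKKKYKK
KKKKKKKKK
KKKKKKKKK
KKKKKWKBK
KKKKKKKKK
KKKKKKKKK
After op 7 fill(3,4,B) [51 cells changed]:
BBBBBBYBB
BBBBBBBBB
BBBBBBBBB
BBBBBWBBB
BBBBBBBBB
BBBBBBBBB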